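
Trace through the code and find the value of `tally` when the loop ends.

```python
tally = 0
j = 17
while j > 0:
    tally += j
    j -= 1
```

Let's trace through this code step by step.

Initialize: tally = 0
Initialize: j = 17
Entering loop: while j > 0:
After iteration 1: tally = 17, j = 16
After iteration 2: tally = 33, j = 15
After iteration 3: tally = 48, j = 14
After iteration 4: tally = 62, j = 13
After iteration 5: tally = 75, j = 12
After iteration 6: tally = 87, j = 11
After iteration 7: tally = 98, j = 10
After iteration 8: tally = 108, j = 9
After iteration 9: tally = 117, j = 8
After iteration 10: tally = 125, j = 7
After iteration 11: tally = 132, j = 6
After iteration 12: tally = 138, j = 5
After iteration 13: tally = 143, j = 4
After iteration 14: tally = 147, j = 3
After iteration 15: tally = 150, j = 2
After iteration 16: tally = 152, j = 1
After iteration 17: tally = 153, j = 0
Loop ends.

Final answer: 153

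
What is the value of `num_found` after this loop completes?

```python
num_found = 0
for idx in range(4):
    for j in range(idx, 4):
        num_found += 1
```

Let's trace through this code step by step.

Initialize: num_found = 0
Entering loop: for idx in range(4):
After iteration 1: idx = 0, num_found = 4
After iteration 2: idx = 1, num_found = 7
After iteration 3: idx = 2, num_found = 9
After iteration 4: idx = 3, num_found = 10
Loop ends.

Final answer: 10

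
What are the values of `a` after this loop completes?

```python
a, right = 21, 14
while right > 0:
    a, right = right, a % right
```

Let's trace through this code step by step.

Initialize: a = 21
Initialize: right = 14
Entering loop: while right > 0:
After iteration 1: a = 14, right = 7
After iteration 2: a = 7, right = 0
Loop ends.

Final answer: 7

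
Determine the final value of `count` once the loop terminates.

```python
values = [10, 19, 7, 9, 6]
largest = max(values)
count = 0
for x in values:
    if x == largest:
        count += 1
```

Let's trace through this code step by step.

Initialize: values = [10, 19, 7, 9, 6]
Initialize: largest = 19
Initialize: count = 0
Entering loop: for x in values:
After iteration 1: x = 10, count = 0
After iteration 2: x = 19, count = 1
After iteration 3: x = 7, count = 1
After iteration 4: x = 9, count = 1
After iteration 5: x = 6, count = 1
Loop ends.

Final answer: 1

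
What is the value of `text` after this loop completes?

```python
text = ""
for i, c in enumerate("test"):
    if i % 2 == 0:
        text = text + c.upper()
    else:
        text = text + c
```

Let's trace through this code step by step.

Initialize: text = ''
Entering loop: for i, c in enumerate("test"):
After iteration 1: i = 0, c = 't', text = 'T'
After iteration 2: i = 1, c = 'e', text = 'Te'
After iteration 3: i = 2, c = 's', text = 'TeS'
After iteration 4: i = 3, c = 't', text = 'TeSt'
Loop ends.

Final answer: 'TeSt'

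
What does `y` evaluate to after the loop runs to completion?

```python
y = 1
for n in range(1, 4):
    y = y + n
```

Let's trace through this code step by step.

Initialize: y = 1
Entering loop: for n in range(1, 4):
After iteration 1: n = 1, y = 2
After iteration 2: n = 2, y = 4
After iteration 3: n = 3, y = 7
Loop ends.

Final answer: 7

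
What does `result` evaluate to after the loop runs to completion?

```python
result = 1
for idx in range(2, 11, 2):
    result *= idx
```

Let's trace through this code step by step.

Initialize: result = 1
Entering loop: for idx in range(2, 11, 2):
After iteration 1: idx = 2, result = 2
After iteration 2: idx = 4, result = 8
After iteration 3: idx = 6, result = 48
After iteration 4: idx = 8, result = 384
After iteration 5: idx = 10, result = 3840
Loop ends.

Final answer: 3840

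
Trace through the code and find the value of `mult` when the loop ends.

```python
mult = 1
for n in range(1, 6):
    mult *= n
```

Let's trace through this code step by step.

Initialize: mult = 1
Entering loop: for n in range(1, 6):
After iteration 1: n = 1, mult = 1
After iteration 2: n = 2, mult = 2
After iteration 3: n = 3, mult = 6
After iteration 4: n = 4, mult = 24
After iteration 5: n = 5, mult = 120
Loop ends.

Final answer: 120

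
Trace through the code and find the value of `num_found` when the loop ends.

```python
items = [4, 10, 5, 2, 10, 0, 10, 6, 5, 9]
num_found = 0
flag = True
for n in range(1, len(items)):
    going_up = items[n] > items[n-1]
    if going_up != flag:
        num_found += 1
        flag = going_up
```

Let's trace through this code step by step.

Initialize: items = [4, 10, 5, 2, 10, 0, 10, 6, 5, 9]
Initialize: num_found = 0
Initialize: flag = True
Entering loop: for n in range(1, len(items)):
After iteration 1: n = 1, num_found = 0, flag = True, going_up = True
After iteration 2: n = 2, num_found = 1, flag = False, going_up = False
After iteration 3: n = 3, num_found = 1, flag = False, going_up = False
After iteration 4: n = 4, num_found = 2, flag = True, going_up = True
After iteration 5: n = 5, num_found = 3, flag = False, going_up = False
After iteration 6: n = 6, num_found = 4, flag = True, going_up = True
After iteration 7: n = 7, num_found = 5, flag = False, going_up = False
After iteration 8: n = 8, num_found = 5, flag = False, going_up = False
After iteration 9: n = 9, num_found = 6, flag = True, going_up = True
Loop ends.

Final answer: 6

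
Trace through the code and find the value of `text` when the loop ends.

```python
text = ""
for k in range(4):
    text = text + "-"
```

Let's trace through this code step by step.

Initialize: text = ''
Entering loop: for k in range(4):
After iteration 1: k = 0, text = '-'
After iteration 2: k = 1, text = '--'
After iteration 3: k = 2, text = '---'
After iteration 4: k = 3, text = '----'
Loop ends.

Final answer: '----'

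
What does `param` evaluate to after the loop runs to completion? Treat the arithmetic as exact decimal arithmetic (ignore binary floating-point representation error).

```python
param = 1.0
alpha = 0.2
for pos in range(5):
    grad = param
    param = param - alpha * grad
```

Let's trace through this code step by step.

Initialize: param = 1.0
Initialize: alpha = 0.2
Entering loop: for pos in range(5):
After iteration 1: pos = 0, param = 0.8, grad = 1.0
After iteration 2: pos = 1, param = 0.64, grad = 0.8
After iteration 3: pos = 2, param = 0.512, grad = 0.64
After iteration 4: pos = 3, param = 0.4096, grad = 0.512
After iteration 5: pos = 4, param = 0.32768, grad = 0.4096
Loop ends.

Final answer: 0.32768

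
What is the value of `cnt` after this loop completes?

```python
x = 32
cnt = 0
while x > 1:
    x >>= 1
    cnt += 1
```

Let's trace through this code step by step.

Initialize: x = 32
Initialize: cnt = 0
Entering loop: while x > 1:
After iteration 1: x = 16, cnt = 1
After iteration 2: x = 8, cnt = 2
After iteration 3: x = 4, cnt = 3
After iteration 4: x = 2, cnt = 4
After iteration 5: x = 1, cnt = 5
Loop ends.

Final answer: 5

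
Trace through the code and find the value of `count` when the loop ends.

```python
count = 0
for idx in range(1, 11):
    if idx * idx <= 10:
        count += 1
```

Let's trace through this code step by step.

Initialize: count = 0
Entering loop: for idx in range(1, 11):
After iteration 1: idx = 1, count = 1
After iteration 2: idx = 2, count = 2
After iteration 3: idx = 3, count = 3
After iteration 4: idx = 4, count = 3
After iteration 5: idx = 5, count = 3
After iteration 6: idx = 6, count = 3
After iteration 7: idx = 7, count = 3
After iteration 8: idx = 8, count = 3
After iteration 9: idx = 9, count = 3
After iteration 10: idx = 10, count = 3
Loop ends.

Final answer: 3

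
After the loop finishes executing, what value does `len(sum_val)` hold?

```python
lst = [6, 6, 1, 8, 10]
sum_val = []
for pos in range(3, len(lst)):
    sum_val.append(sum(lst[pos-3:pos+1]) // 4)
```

Let's trace through this code step by step.

Initialize: lst = [6, 6, 1, 8, 10]
Initialize: sum_val = []
Entering loop: for pos in range(3, len(lst)):
After iteration 1: pos = 3, sum_val = [5]
After iteration 2: pos = 4, sum_val = [5, 6]
Loop ends.
len(sum_val) = 2

Final answer: 2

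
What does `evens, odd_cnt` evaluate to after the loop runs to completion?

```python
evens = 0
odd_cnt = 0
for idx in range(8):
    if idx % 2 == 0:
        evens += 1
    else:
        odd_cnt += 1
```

Let's trace through this code step by step.

Initialize: evens = 0
Initialize: odd_cnt = 0
Entering loop: for idx in range(8):
After iteration 1: idx = 0, evens = 1, odd_cnt = 0
After iteration 2: idx = 1, evens = 1, odd_cnt = 1
After iteration 3: idx = 2, evens = 2, odd_cnt = 1
After iteration 4: idx = 3, evens = 2, odd_cnt = 2
After iteration 5: idx = 4, evens = 3, odd_cnt = 2
After iteration 6: idx = 5, evens = 3, odd_cnt = 3
After iteration 7: idx = 6, evens = 4, odd_cnt = 3
After iteration 8: idx = 7, evens = 4, odd_cnt = 4
Loop ends.

Final answer: 4, 4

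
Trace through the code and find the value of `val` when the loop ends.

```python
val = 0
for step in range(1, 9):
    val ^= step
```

Let's trace through this code step by step.

Initialize: val = 0
Entering loop: for step in range(1, 9):
After iteration 1: step = 1, val = 1
After iteration 2: step = 2, val = 3
After iteration 3: step = 3, val = 0
After iteration 4: step = 4, val = 4
After iteration 5: step = 5, val = 1
After iteration 6: step = 6, val = 7
After iteration 7: step = 7, val = 0
After iteration 8: step = 8, val = 8
Loop ends.

Final answer: 8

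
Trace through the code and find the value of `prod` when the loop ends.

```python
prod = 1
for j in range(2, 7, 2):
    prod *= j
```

Let's trace through this code step by step.

Initialize: prod = 1
Entering loop: for j in range(2, 7, 2):
After iteration 1: j = 2, prod = 2
After iteration 2: j = 4, prod = 8
After iteration 3: j = 6, prod = 48
Loop ends.

Final answer: 48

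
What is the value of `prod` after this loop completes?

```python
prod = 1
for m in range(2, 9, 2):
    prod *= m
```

Let's trace through this code step by step.

Initialize: prod = 1
Entering loop: for m in range(2, 9, 2):
After iteration 1: m = 2, prod = 2
After iteration 2: m = 4, prod = 8
After iteration 3: m = 6, prod = 48
After iteration 4: m = 8, prod = 384
Loop ends.

Final answer: 384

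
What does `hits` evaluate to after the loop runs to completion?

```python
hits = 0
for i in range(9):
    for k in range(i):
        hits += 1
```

Let's trace through this code step by step.

Initialize: hits = 0
Entering loop: for i in range(9):
After iteration 1: i = 0, hits = 0
After iteration 2: i = 1, hits = 1, k = 0
After iteration 3: i = 2, hits = 3, k = 1
After iteration 4: i = 3, hits = 6, k = 2
After iteration 5: i = 4, hits = 10, k = 3
After iteration 6: i = 5, hits = 15, k = 4
After iteration 7: i = 6, hits = 21, k = 5
After iteration 8: i = 7, hits = 28, k = 6
After iteration 9: i = 8, hits = 36, k = 7
Loop ends.

Final answer: 36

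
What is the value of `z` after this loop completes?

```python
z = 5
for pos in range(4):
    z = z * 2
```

Let's trace through this code step by step.

Initialize: z = 5
Entering loop: for pos in range(4):
After iteration 1: pos = 0, z = 10
After iteration 2: pos = 1, z = 20
After iteration 3: pos = 2, z = 40
After iteration 4: pos = 3, z = 80
Loop ends.

Final answer: 80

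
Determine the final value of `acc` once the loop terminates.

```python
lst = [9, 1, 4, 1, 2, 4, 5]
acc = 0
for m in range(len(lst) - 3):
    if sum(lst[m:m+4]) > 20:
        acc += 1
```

Let's trace through this code step by step.

Initialize: lst = [9, 1, 4, 1, 2, 4, 5]
Initialize: acc = 0
Entering loop: for m in range(len(lst) - 3):
After iteration 1: m = 0, acc = 0
After iteration 2: m = 1, acc = 0
After iteration 3: m = 2, acc = 0
After iteration 4: m = 3, acc = 0
Loop ends.

Final answer: 0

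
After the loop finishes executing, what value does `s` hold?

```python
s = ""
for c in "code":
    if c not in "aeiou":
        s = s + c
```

Let's trace through this code step by step.

Initialize: s = ''
Entering loop: for c in "code":
After iteration 1: c = 'c', s = 'c'
After iteration 2: c = 'o', s = 'c'
After iteration 3: c = 'd', s = 'cd'
After iteration 4: c = 'e', s = 'cd'
Loop ends.

Final answer: 'cd'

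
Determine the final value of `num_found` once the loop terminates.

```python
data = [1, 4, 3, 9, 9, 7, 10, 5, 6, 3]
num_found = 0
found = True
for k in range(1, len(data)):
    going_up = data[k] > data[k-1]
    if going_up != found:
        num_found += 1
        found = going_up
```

Let's trace through this code step by step.

Initialize: data = [1, 4, 3, 9, 9, 7, 10, 5, 6, 3]
Initialize: num_found = 0
Initialize: found = True
Entering loop: for k in range(1, len(data)):
After iteration 1: k = 1, num_found = 0, found = True, going_up = True
After iteration 2: k = 2, num_found = 1, found = False, going_up = False
After iteration 3: k = 3, num_found = 2, found = True, going_up = True
After iteration 4: k = 4, num_found = 3, found = False, going_up = False
After iteration 5: k = 5, num_found = 3, found = False, going_up = False
After iteration 6: k = 6, num_found = 4, found = True, going_up = True
After iteration 7: k = 7, num_found = 5, found = False, going_up = False
After iteration 8: k = 8, num_found = 6, found = True, going_up = True
After iteration 9: k = 9, num_found = 7, found = False, going_up = False
Loop ends.

Final answer: 7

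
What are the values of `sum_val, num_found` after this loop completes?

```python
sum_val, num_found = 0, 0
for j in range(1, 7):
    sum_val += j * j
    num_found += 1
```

Let's trace through this code step by step.

Initialize: sum_val = 0
Initialize: num_found = 0
Entering loop: for j in range(1, 7):
After iteration 1: j = 1, sum_val = 1, num_found = 1
After iteration 2: j = 2, sum_val = 5, num_found = 2
After iteration 3: j = 3, sum_val = 14, num_found = 3
After iteration 4: j = 4, sum_val = 30, num_found = 4
After iteration 5: j = 5, sum_val = 55, num_found = 5
After iteration 6: j = 6, sum_val = 91, num_found = 6
Loop ends.

Final answer: 91, 6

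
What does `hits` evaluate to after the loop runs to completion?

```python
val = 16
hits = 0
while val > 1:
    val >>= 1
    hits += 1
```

Let's trace through this code step by step.

Initialize: val = 16
Initialize: hits = 0
Entering loop: while val > 1:
After iteration 1: val = 8, hits = 1
After iteration 2: val = 4, hits = 2
After iteration 3: val = 2, hits = 3
After iteration 4: val = 1, hits = 4
Loop ends.

Final answer: 4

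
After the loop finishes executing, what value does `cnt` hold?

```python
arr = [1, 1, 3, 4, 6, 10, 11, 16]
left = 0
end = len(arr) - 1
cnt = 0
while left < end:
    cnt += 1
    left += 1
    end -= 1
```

Let's trace through this code step by step.

Initialize: arr = [1, 1, 3, 4, 6, 10, 11, 16]
Initialize: left = 0
Initialize: end = 7
Initialize: cnt = 0
Entering loop: while left < end:
After iteration 1: left = 1, end = 6, cnt = 1
After iteration 2: left = 2, end = 5, cnt = 2
After iteration 3: left = 3, end = 4, cnt = 3
After iteration 4: left = 4, end = 3, cnt = 4
Loop ends.

Final answer: 4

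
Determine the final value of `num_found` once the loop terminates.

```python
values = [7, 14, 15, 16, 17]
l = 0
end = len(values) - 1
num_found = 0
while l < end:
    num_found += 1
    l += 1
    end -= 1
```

Let's trace through this code step by step.

Initialize: values = [7, 14, 15, 16, 17]
Initialize: l = 0
Initialize: end = 4
Initialize: num_found = 0
Entering loop: while l < end:
After iteration 1: l = 1, end = 3, num_found = 1
After iteration 2: l = 2, end = 2, num_found = 2
Loop ends.

Final answer: 2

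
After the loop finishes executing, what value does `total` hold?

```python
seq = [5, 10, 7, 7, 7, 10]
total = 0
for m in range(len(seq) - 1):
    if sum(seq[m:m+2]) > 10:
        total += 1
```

Let's trace through this code step by step.

Initialize: seq = [5, 10, 7, 7, 7, 10]
Initialize: total = 0
Entering loop: for m in range(len(seq) - 1):
After iteration 1: m = 0, total = 1
After iteration 2: m = 1, total = 2
After iteration 3: m = 2, total = 3
After iteration 4: m = 3, total = 4
After iteration 5: m = 4, total = 5
Loop ends.

Final answer: 5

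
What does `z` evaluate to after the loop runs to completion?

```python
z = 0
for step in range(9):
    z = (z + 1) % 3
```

Let's trace through this code step by step.

Initialize: z = 0
Entering loop: for step in range(9):
After iteration 1: step = 0, z = 1
After iteration 2: step = 1, z = 2
After iteration 3: step = 2, z = 0
After iteration 4: step = 3, z = 1
After iteration 5: step = 4, z = 2
After iteration 6: step = 5, z = 0
After iteration 7: step = 6, z = 1
After iteration 8: step = 7, z = 2
After iteration 9: step = 8, z = 0
Loop ends.

Final answer: 0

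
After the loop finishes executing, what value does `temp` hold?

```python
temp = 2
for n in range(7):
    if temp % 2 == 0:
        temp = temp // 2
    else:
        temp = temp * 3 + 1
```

Let's trace through this code step by step.

Initialize: temp = 2
Entering loop: for n in range(7):
After iteration 1: n = 0, temp = 1
After iteration 2: n = 1, temp = 4
After iteration 3: n = 2, temp = 2
After iteration 4: n = 3, temp = 1
After iteration 5: n = 4, temp = 4
After iteration 6: n = 5, temp = 2
After iteration 7: n = 6, temp = 1
Loop ends.

Final answer: 1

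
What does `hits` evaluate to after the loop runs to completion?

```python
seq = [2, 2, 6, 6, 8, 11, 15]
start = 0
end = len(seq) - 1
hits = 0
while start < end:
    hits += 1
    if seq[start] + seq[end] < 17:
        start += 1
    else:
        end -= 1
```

Let's trace through this code step by step.

Initialize: seq = [2, 2, 6, 6, 8, 11, 15]
Initialize: start = 0
Initialize: end = 6
Initialize: hits = 0
Entering loop: while start < end:
After iteration 1: start = 0, end = 5, hits = 1
After iteration 2: start = 1, end = 5, hits = 2
After iteration 3: start = 2, end = 5, hits = 3
After iteration 4: start = 2, end = 4, hits = 4
After iteration 5: start = 3, end = 4, hits = 5
After iteration 6: start = 4, end = 4, hits = 6
Loop ends.

Final answer: 6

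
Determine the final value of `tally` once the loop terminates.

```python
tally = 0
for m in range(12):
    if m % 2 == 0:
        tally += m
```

Let's trace through this code step by step.

Initialize: tally = 0
Entering loop: for m in range(12):
After iteration 1: m = 0, tally = 0
After iteration 2: m = 1, tally = 0
After iteration 3: m = 2, tally = 2
After iteration 4: m = 3, tally = 2
After iteration 5: m = 4, tally = 6
After iteration 6: m = 5, tally = 6
After iteration 7: m = 6, tally = 12
After iteration 8: m = 7, tally = 12
After iteration 9: m = 8, tally = 20
After iteration 10: m = 9, tally = 20
After iteration 11: m = 10, tally = 30
After iteration 12: m = 11, tally = 30
Loop ends.

Final answer: 30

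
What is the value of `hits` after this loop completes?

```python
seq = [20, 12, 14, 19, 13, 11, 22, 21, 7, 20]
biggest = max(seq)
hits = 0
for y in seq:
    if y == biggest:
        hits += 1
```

Let's trace through this code step by step.

Initialize: seq = [20, 12, 14, 19, 13, 11, 22, 21, 7, 20]
Initialize: biggest = 22
Initialize: hits = 0
Entering loop: for y in seq:
After iteration 1: y = 20, hits = 0
After iteration 2: y = 12, hits = 0
After iteration 3: y = 14, hits = 0
After iteration 4: y = 19, hits = 0
After iteration 5: y = 13, hits = 0
After iteration 6: y = 11, hits = 0
After iteration 7: y = 22, hits = 1
After iteration 8: y = 21, hits = 1
After iteration 9: y = 7, hits = 1
After iteration 10: y = 20, hits = 1
Loop ends.

Final answer: 1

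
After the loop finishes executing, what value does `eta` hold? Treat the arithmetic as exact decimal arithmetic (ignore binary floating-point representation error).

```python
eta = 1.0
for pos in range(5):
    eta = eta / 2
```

Let's trace through this code step by step.

Initialize: eta = 1.0
Entering loop: for pos in range(5):
After iteration 1: pos = 0, eta = 0.5
After iteration 2: pos = 1, eta = 0.25
After iteration 3: pos = 2, eta = 0.125
After iteration 4: pos = 3, eta = 0.0625
After iteration 5: pos = 4, eta = 0.03125
Loop ends.

Final answer: 0.03125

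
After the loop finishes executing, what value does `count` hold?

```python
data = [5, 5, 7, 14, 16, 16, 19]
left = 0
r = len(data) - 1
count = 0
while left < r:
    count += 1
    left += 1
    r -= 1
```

Let's trace through this code step by step.

Initialize: data = [5, 5, 7, 14, 16, 16, 19]
Initialize: left = 0
Initialize: r = 6
Initialize: count = 0
Entering loop: while left < r:
After iteration 1: left = 1, r = 5, count = 1
After iteration 2: left = 2, r = 4, count = 2
After iteration 3: left = 3, r = 3, count = 3
Loop ends.

Final answer: 3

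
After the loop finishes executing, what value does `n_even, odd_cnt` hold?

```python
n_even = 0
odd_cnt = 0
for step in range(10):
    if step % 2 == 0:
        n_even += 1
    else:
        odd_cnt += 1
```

Let's trace through this code step by step.

Initialize: n_even = 0
Initialize: odd_cnt = 0
Entering loop: for step in range(10):
After iteration 1: step = 0, n_even = 1, odd_cnt = 0
After iteration 2: step = 1, n_even = 1, odd_cnt = 1
After iteration 3: step = 2, n_even = 2, odd_cnt = 1
After iteration 4: step = 3, n_even = 2, odd_cnt = 2
After iteration 5: step = 4, n_even = 3, odd_cnt = 2
After iteration 6: step = 5, n_even = 3, odd_cnt = 3
After iteration 7: step = 6, n_even = 4, odd_cnt = 3
After iteration 8: step = 7, n_even = 4, odd_cnt = 4
After iteration 9: step = 8, n_even = 5, odd_cnt = 4
After iteration 10: step = 9, n_even = 5, odd_cnt = 5
Loop ends.

Final answer: 5, 5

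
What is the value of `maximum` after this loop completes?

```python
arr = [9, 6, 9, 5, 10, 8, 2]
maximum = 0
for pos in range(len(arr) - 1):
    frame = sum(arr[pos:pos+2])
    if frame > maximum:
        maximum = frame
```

Let's trace through this code step by step.

Initialize: arr = [9, 6, 9, 5, 10, 8, 2]
Initialize: maximum = 0
Entering loop: for pos in range(len(arr) - 1):
After iteration 1: pos = 0, maximum = 15, frame = 15
After iteration 2: pos = 1, maximum = 15, frame = 15
After iteration 3: pos = 2, maximum = 15, frame = 14
After iteration 4: pos = 3, maximum = 15, frame = 15
After iteration 5: pos = 4, maximum = 18, frame = 18
After iteration 6: pos = 5, maximum = 18, frame = 10
Loop ends.

Final answer: 18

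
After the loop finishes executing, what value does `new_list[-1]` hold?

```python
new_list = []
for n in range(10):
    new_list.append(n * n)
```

Let's trace through this code step by step.

Initialize: new_list = []
Entering loop: for n in range(10):
After iteration 1: n = 0, new_list = [0]
After iteration 2: n = 1, new_list = [0, 1]
After iteration 3: n = 2, new_list = [0, 1, 4]
After iteration 4: n = 3, new_list = [0, 1, 4, 9]
After iteration 5: n = 4, new_list = [0, 1, 4, 9, 16]
After iteration 6: n = 5, new_list = [0, 1, 4, 9, 16, 25]
After iteration 7: n = 6, new_list = [0, 1, 4, 9, 16, 25, 36]
After iteration 8: n = 7, new_list = [0, 1, 4, 9, 16, 25, 36, 49]
After iteration 9: n = 8, new_list = [0, 1, 4, 9, 16, 25, 36, 49, 64]
After iteration 10: n = 9, new_list = [0, 1, 4, 9, 16, 25, 36, 49, 64, 81]
Loop ends.
new_list[-1] = 81

Final answer: 81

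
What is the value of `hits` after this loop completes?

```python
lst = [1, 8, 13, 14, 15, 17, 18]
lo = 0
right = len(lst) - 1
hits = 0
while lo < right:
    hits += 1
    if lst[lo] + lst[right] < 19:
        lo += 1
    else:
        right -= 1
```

Let's trace through this code step by step.

Initialize: lst = [1, 8, 13, 14, 15, 17, 18]
Initialize: lo = 0
Initialize: right = 6
Initialize: hits = 0
Entering loop: while lo < right:
After iteration 1: lo = 0, right = 5, hits = 1
After iteration 2: lo = 1, right = 5, hits = 2
After iteration 3: lo = 1, right = 4, hits = 3
After iteration 4: lo = 1, right = 3, hits = 4
After iteration 5: lo = 1, right = 2, hits = 5
After iteration 6: lo = 1, right = 1, hits = 6
Loop ends.

Final answer: 6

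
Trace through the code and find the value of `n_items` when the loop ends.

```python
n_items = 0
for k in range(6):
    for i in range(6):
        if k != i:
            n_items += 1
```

Let's trace through this code step by step.

Initialize: n_items = 0
Entering loop: for k in range(6):
After iteration 1: k = 0, n_items = 5
After iteration 2: k = 1, n_items = 10
After iteration 3: k = 2, n_items = 15
After iteration 4: k = 3, n_items = 20
After iteration 5: k = 4, n_items = 25
After iteration 6: k = 5, n_items = 30
Loop ends.

Final answer: 30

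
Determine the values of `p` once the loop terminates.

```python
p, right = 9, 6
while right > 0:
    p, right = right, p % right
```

Let's trace through this code step by step.

Initialize: p = 9
Initialize: right = 6
Entering loop: while right > 0:
After iteration 1: p = 6, right = 3
After iteration 2: p = 3, right = 0
Loop ends.

Final answer: 3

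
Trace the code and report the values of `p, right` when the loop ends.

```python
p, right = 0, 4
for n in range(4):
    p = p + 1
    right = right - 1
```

Let's trace through this code step by step.

Initialize: p = 0
Initialize: right = 4
Entering loop: for n in range(4):
After iteration 1: n = 0, p = 1, right = 3
After iteration 2: n = 1, p = 2, right = 2
After iteration 3: n = 2, p = 3, right = 1
After iteration 4: n = 3, p = 4, right = 0
Loop ends.

Final answer: 4, 0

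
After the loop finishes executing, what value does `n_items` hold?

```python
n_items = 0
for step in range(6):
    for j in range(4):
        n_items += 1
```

Let's trace through this code step by step.

Initialize: n_items = 0
Entering loop: for step in range(6):
After iteration 1: step = 0, n_items = 4
After iteration 2: step = 1, n_items = 8
After iteration 3: step = 2, n_items = 12
After iteration 4: step = 3, n_items = 16
After iteration 5: step = 4, n_items = 20
After iteration 6: step = 5, n_items = 24
Loop ends.

Final answer: 24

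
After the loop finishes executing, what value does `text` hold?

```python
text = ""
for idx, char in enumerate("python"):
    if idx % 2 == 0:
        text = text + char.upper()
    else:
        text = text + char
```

Let's trace through this code step by step.

Initialize: text = ''
Entering loop: for idx, char in enumerate("python"):
After iteration 1: idx = 0, char = 'p', text = 'P'
After iteration 2: idx = 1, char = 'y', text = 'Py'
After iteration 3: idx = 2, char = 't', text = 'PyT'
After iteration 4: idx = 3, char = 'h', text = 'PyTh'
After iteration 5: idx = 4, char = 'o', text = 'PyThO'
After iteration 6: idx = 5, char = 'n', text = 'PyThOn'
Loop ends.

Final answer: 'PyThOn'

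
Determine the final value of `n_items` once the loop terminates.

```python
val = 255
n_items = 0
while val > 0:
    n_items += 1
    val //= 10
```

Let's trace through this code step by step.

Initialize: val = 255
Initialize: n_items = 0
Entering loop: while val > 0:
After iteration 1: val = 25, n_items = 1
After iteration 2: val = 2, n_items = 2
After iteration 3: val = 0, n_items = 3
Loop ends.

Final answer: 3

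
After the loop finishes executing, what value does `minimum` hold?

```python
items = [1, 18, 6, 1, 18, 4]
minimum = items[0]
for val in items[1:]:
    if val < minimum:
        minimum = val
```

Let's trace through this code step by step.

Initialize: items = [1, 18, 6, 1, 18, 4]
Initialize: minimum = 1
Entering loop: for val in items[1:]:
After iteration 1: val = 18, minimum = 1
After iteration 2: val = 6, minimum = 1
After iteration 3: val = 1, minimum = 1
After iteration 4: val = 18, minimum = 1
After iteration 5: val = 4, minimum = 1
Loop ends.

Final answer: 1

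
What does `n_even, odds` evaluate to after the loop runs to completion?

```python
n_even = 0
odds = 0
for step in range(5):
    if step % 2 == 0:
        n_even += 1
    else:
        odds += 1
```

Let's trace through this code step by step.

Initialize: n_even = 0
Initialize: odds = 0
Entering loop: for step in range(5):
After iteration 1: step = 0, n_even = 1, odds = 0
After iteration 2: step = 1, n_even = 1, odds = 1
After iteration 3: step = 2, n_even = 2, odds = 1
After iteration 4: step = 3, n_even = 2, odds = 2
After iteration 5: step = 4, n_even = 3, odds = 2
Loop ends.

Final answer: 3, 2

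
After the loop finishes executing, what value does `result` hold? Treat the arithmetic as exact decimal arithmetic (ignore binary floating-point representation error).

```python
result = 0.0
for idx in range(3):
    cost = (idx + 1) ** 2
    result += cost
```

Let's trace through this code step by step.

Initialize: result = 0.0
Entering loop: for idx in range(3):
After iteration 1: idx = 0, result = 1.0, cost = 1
After iteration 2: idx = 1, result = 5.0, cost = 4
After iteration 3: idx = 2, result = 14.0, cost = 9
Loop ends.

Final answer: 14.0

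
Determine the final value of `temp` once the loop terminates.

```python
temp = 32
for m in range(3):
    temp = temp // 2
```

Let's trace through this code step by step.

Initialize: temp = 32
Entering loop: for m in range(3):
After iteration 1: m = 0, temp = 16
After iteration 2: m = 1, temp = 8
After iteration 3: m = 2, temp = 4
Loop ends.

Final answer: 4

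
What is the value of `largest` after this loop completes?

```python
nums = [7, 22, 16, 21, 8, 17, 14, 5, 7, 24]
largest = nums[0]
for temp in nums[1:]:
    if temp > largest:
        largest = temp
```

Let's trace through this code step by step.

Initialize: nums = [7, 22, 16, 21, 8, 17, 14, 5, 7, 24]
Initialize: largest = 7
Entering loop: for temp in nums[1:]:
After iteration 1: temp = 22, largest = 22
After iteration 2: temp = 16, largest = 22
After iteration 3: temp = 21, largest = 22
After iteration 4: temp = 8, largest = 22
After iteration 5: temp = 17, largest = 22
After iteration 6: temp = 14, largest = 22
After iteration 7: temp = 5, largest = 22
After iteration 8: temp = 7, largest = 22
After iteration 9: temp = 24, largest = 24
Loop ends.

Final answer: 24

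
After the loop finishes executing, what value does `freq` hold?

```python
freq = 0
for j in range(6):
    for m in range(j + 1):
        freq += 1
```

Let's trace through this code step by step.

Initialize: freq = 0
Entering loop: for j in range(6):
After iteration 1: j = 0, freq = 1, m = 0
After iteration 2: j = 1, freq = 3, m = 1
After iteration 3: j = 2, freq = 6, m = 2
After iteration 4: j = 3, freq = 10, m = 3
After iteration 5: j = 4, freq = 15, m = 4
After iteration 6: j = 5, freq = 21, m = 5
Loop ends.

Final answer: 21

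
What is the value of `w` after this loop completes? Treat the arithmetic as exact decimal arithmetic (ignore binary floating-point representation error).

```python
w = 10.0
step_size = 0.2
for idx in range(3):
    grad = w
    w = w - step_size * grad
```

Let's trace through this code step by step.

Initialize: w = 10.0
Initialize: step_size = 0.2
Entering loop: for idx in range(3):
After iteration 1: idx = 0, w = 8.0, grad = 10.0
After iteration 2: idx = 1, w = 6.4, grad = 8.0
After iteration 3: idx = 2, w = 5.12, grad = 6.4
Loop ends.

Final answer: 5.12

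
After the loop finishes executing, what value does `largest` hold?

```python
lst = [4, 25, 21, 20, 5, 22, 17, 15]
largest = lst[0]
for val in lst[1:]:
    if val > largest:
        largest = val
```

Let's trace through this code step by step.

Initialize: lst = [4, 25, 21, 20, 5, 22, 17, 15]
Initialize: largest = 4
Entering loop: for val in lst[1:]:
After iteration 1: val = 25, largest = 25
After iteration 2: val = 21, largest = 25
After iteration 3: val = 20, largest = 25
After iteration 4: val = 5, largest = 25
After iteration 5: val = 22, largest = 25
After iteration 6: val = 17, largest = 25
After iteration 7: val = 15, largest = 25
Loop ends.

Final answer: 25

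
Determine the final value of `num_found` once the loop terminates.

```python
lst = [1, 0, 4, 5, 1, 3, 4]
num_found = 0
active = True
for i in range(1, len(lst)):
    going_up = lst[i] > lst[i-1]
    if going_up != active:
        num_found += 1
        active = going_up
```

Let's trace through this code step by step.

Initialize: lst = [1, 0, 4, 5, 1, 3, 4]
Initialize: num_found = 0
Initialize: active = True
Entering loop: for i in range(1, len(lst)):
After iteration 1: i = 1, num_found = 1, active = False, going_up = False
After iteration 2: i = 2, num_found = 2, active = True, going_up = True
After iteration 3: i = 3, num_found = 2, active = True, going_up = True
After iteration 4: i = 4, num_found = 3, active = False, going_up = False
After iteration 5: i = 5, num_found = 4, active = True, going_up = True
After iteration 6: i = 6, num_found = 4, active = True, going_up = True
Loop ends.

Final answer: 4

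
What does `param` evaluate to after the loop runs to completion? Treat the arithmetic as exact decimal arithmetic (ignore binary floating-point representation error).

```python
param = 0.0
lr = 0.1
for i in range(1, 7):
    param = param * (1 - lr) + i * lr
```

Let's trace through this code step by step.

Initialize: param = 0.0
Initialize: lr = 0.1
Entering loop: for i in range(1, 7):
After iteration 1: i = 1, param = 0.1
After iteration 2: i = 2, param = 0.29
After iteration 3: i = 3, param = 0.561
After iteration 4: i = 4, param = 0.9049
After iteration 5: i = 5, param = 1.31441
After iteration 6: i = 6, param = 1.782969
Loop ends.

Final answer: 1.782969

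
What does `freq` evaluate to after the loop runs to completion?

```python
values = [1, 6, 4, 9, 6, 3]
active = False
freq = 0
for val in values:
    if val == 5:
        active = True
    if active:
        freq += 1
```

Let's trace through this code step by step.

Initialize: values = [1, 6, 4, 9, 6, 3]
Initialize: active = False
Initialize: freq = 0
Entering loop: for val in values:
After iteration 1: val = 1, freq = 0
After iteration 2: val = 6, freq = 0
After iteration 3: val = 4, freq = 0
After iteration 4: val = 9, freq = 0
After iteration 5: val = 6, freq = 0
After iteration 6: val = 3, freq = 0
Loop ends.

Final answer: 0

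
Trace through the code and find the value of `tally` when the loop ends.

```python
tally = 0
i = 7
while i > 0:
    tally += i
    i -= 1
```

Let's trace through this code step by step.

Initialize: tally = 0
Initialize: i = 7
Entering loop: while i > 0:
After iteration 1: tally = 7, i = 6
After iteration 2: tally = 13, i = 5
After iteration 3: tally = 18, i = 4
After iteration 4: tally = 22, i = 3
After iteration 5: tally = 25, i = 2
After iteration 6: tally = 27, i = 1
After iteration 7: tally = 28, i = 0
Loop ends.

Final answer: 28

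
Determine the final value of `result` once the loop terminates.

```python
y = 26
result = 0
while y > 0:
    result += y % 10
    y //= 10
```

Let's trace through this code step by step.

Initialize: y = 26
Initialize: result = 0
Entering loop: while y > 0:
After iteration 1: y = 2, result = 6
After iteration 2: y = 0, result = 8
Loop ends.

Final answer: 8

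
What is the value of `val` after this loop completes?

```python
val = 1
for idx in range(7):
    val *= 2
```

Let's trace through this code step by step.

Initialize: val = 1
Entering loop: for idx in range(7):
After iteration 1: idx = 0, val = 2
After iteration 2: idx = 1, val = 4
After iteration 3: idx = 2, val = 8
After iteration 4: idx = 3, val = 16
After iteration 5: idx = 4, val = 32
After iteration 6: idx = 5, val = 64
After iteration 7: idx = 6, val = 128
Loop ends.

Final answer: 128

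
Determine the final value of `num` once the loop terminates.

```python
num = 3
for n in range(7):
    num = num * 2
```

Let's trace through this code step by step.

Initialize: num = 3
Entering loop: for n in range(7):
After iteration 1: n = 0, num = 6
After iteration 2: n = 1, num = 12
After iteration 3: n = 2, num = 24
After iteration 4: n = 3, num = 48
After iteration 5: n = 4, num = 96
After iteration 6: n = 5, num = 192
After iteration 7: n = 6, num = 384
Loop ends.

Final answer: 384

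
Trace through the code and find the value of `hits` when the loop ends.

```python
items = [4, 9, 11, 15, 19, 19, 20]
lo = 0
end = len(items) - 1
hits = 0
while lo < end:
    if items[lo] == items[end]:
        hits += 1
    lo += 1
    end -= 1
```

Let's trace through this code step by step.

Initialize: items = [4, 9, 11, 15, 19, 19, 20]
Initialize: lo = 0
Initialize: end = 6
Initialize: hits = 0
Entering loop: while lo < end:
After iteration 1: lo = 1, end = 5, hits = 0
After iteration 2: lo = 2, end = 4, hits = 0
After iteration 3: lo = 3, end = 3, hits = 0
Loop ends.

Final answer: 0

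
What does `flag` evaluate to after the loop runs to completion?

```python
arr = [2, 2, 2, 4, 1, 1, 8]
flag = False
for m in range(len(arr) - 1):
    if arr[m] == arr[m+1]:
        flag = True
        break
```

Let's trace through this code step by step.

Initialize: arr = [2, 2, 2, 4, 1, 1, 8]
Initialize: flag = False
Entering loop: for m in range(len(arr) - 1):
After iteration 1: m = 0, flag = True
Loop ends.

Final answer: True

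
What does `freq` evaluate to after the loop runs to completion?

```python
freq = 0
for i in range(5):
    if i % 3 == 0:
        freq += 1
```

Let's trace through this code step by step.

Initialize: freq = 0
Entering loop: for i in range(5):
After iteration 1: i = 0, freq = 1
After iteration 2: i = 1, freq = 1
After iteration 3: i = 2, freq = 1
After iteration 4: i = 3, freq = 2
After iteration 5: i = 4, freq = 2
Loop ends.

Final answer: 2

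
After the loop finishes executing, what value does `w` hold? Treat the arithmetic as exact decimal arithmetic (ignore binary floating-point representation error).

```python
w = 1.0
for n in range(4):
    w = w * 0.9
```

Let's trace through this code step by step.

Initialize: w = 1.0
Entering loop: for n in range(4):
After iteration 1: n = 0, w = 0.9
After iteration 2: n = 1, w = 0.81
After iteration 3: n = 2, w = 0.729
After iteration 4: n = 3, w = 0.6561
Loop ends.

Final answer: 0.6561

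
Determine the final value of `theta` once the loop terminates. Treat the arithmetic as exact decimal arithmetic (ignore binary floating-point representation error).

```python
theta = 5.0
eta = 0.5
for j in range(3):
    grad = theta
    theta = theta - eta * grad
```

Let's trace through this code step by step.

Initialize: theta = 5.0
Initialize: eta = 0.5
Entering loop: for j in range(3):
After iteration 1: j = 0, theta = 2.5, grad = 5.0
After iteration 2: j = 1, theta = 1.25, grad = 2.5
After iteration 3: j = 2, theta = 0.625, grad = 1.25
Loop ends.

Final answer: 0.625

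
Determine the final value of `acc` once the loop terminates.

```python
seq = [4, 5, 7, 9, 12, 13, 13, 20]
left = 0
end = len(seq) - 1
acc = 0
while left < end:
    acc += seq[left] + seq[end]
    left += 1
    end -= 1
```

Let's trace through this code step by step.

Initialize: seq = [4, 5, 7, 9, 12, 13, 13, 20]
Initialize: left = 0
Initialize: end = 7
Initialize: acc = 0
Entering loop: while left < end:
After iteration 1: left = 1, end = 6, acc = 24
After iteration 2: left = 2, end = 5, acc = 42
After iteration 3: left = 3, end = 4, acc = 62
After iteration 4: left = 4, end = 3, acc = 83
Loop ends.

Final answer: 83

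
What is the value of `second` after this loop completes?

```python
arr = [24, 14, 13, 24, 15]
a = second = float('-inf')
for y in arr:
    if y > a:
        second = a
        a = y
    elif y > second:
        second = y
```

Let's trace through this code step by step.

Initialize: arr = [24, 14, 13, 24, 15]
Initialize: a = -inf
Initialize: second = -inf
Entering loop: for y in arr:
After iteration 1: y = 24, a = 24, second = -inf
After iteration 2: y = 14, a = 24, second = 14
After iteration 3: y = 13, a = 24, second = 14
After iteration 4: y = 24, a = 24, second = 24
After iteration 5: y = 15, a = 24, second = 24
Loop ends.

Final answer: 24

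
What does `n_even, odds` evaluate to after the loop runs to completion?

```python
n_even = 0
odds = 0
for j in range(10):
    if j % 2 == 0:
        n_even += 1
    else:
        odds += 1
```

Let's trace through this code step by step.

Initialize: n_even = 0
Initialize: odds = 0
Entering loop: for j in range(10):
After iteration 1: j = 0, n_even = 1, odds = 0
After iteration 2: j = 1, n_even = 1, odds = 1
After iteration 3: j = 2, n_even = 2, odds = 1
After iteration 4: j = 3, n_even = 2, odds = 2
After iteration 5: j = 4, n_even = 3, odds = 2
After iteration 6: j = 5, n_even = 3, odds = 3
After iteration 7: j = 6, n_even = 4, odds = 3
After iteration 8: j = 7, n_even = 4, odds = 4
After iteration 9: j = 8, n_even = 5, odds = 4
After iteration 10: j = 9, n_even = 5, odds = 5
Loop ends.

Final answer: 5, 5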